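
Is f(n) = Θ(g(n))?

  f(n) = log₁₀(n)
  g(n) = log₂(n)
True

f(n) = log₁₀(n) and g(n) = log₂(n) are both O(log n).
Since they have the same asymptotic growth rate, f(n) = Θ(g(n)) is true.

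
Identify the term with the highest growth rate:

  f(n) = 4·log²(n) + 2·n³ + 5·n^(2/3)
2·n³

Looking at each term:
  - 4·log²(n) is O(log² n)
  - 2·n³ is O(n³)
  - 5·n^(2/3) is O(n^(2/3))

The term 2·n³ (O(n³)) grows fastest and dominates all others.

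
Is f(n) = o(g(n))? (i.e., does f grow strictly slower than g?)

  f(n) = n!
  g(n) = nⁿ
True

f(n) = n! is O(n!), and g(n) = nⁿ is O(nⁿ).
Since O(n!) grows strictly slower than O(nⁿ), f(n) = o(g(n)) is true.
This means lim(n→∞) f(n)/g(n) = 0.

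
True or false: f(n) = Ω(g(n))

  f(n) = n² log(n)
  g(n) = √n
True

f(n) = n² log(n) is O(n² log n), and g(n) = √n is O(√n).
Since O(n² log n) grows at least as fast as O(√n), f(n) = Ω(g(n)) is true.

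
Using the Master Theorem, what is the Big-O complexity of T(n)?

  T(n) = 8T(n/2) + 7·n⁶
Θ(n⁶)

Master Theorem: a = 8, b = 2, f(n) = 7·n⁶.
Compute the critical exponent d = log₂(8) = 3.
Compare f(n) = Θ(n⁶) against n^d:
  k = 6 > d = 3, so f(n) = Ω(n^(d+ε)) — Case 3.
  Regularity: a·(n/b)^6/n^6 = a/b^6 = 8/64 < 1 ✓.
  The top-level work dominates: T(n) = Θ(f(n)) = Θ(n⁶).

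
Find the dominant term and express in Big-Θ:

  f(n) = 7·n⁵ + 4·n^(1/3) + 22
Θ(n⁵)

Order the terms by growth rate: 22 ≺ 4·n^(1/3) ≺ 7·n⁵.
The fastest-growing term 7·n⁵ dominates as n → ∞; dropping its constant factor gives Θ(n⁵).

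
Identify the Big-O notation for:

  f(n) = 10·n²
O(n²)

The dominant term in 10·n² is 10·n², which is Θ(n²).
Constants are absorbed, so the tightest bound is O(n²).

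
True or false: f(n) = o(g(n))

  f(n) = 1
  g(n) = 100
False

f(n) = 1 is O(1), and g(n) = 100 is O(1).
Since they have the same growth rate, f(n) = o(g(n)) is false.
(f = o(g) requires f to grow strictly slower, not equal.)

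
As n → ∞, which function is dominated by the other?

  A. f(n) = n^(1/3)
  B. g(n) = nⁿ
A

f(n) = n^(1/3) is O(n^(1/3)), while g(n) = nⁿ is O(nⁿ).
Since O(n^(1/3)) grows slower than O(nⁿ), f(n) is dominated.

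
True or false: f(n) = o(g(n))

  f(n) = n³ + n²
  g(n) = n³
False

f(n) = n³ + n² is O(n³), and g(n) = n³ is O(n³).
Since they have the same growth rate, f(n) = o(g(n)) is false.
(f = o(g) requires f to grow strictly slower, not equal.)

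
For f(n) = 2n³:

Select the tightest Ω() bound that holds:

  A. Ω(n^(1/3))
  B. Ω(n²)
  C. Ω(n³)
C

f(n) = 2n³ is Ω(n³).
All listed options are valid Big-Ω bounds (lower bounds),
but Ω(n³) is the tightest (largest valid bound).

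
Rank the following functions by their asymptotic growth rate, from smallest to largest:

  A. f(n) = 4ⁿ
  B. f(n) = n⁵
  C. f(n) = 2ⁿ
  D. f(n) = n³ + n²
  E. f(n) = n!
D < B < C < A < E

Comparing growth rates:
D = n³ + n² is O(n³)
B = n⁵ is O(n⁵)
C = 2ⁿ is O(2ⁿ)
A = 4ⁿ is O(4ⁿ)
E = n! is O(n!)

Therefore, the order from slowest to fastest is: D < B < C < A < E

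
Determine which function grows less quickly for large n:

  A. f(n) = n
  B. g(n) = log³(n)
B

f(n) = n is O(n), while g(n) = log³(n) is O(log³ n).
Since O(log³ n) grows slower than O(n), g(n) is dominated.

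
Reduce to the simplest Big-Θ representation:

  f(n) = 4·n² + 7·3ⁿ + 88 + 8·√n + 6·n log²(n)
Θ(3ⁿ)

Order the terms by growth rate: 88 ≺ 8·√n ≺ 6·n log²(n) ≺ 4·n² ≺ 7·3ⁿ.
The fastest-growing term 7·3ⁿ dominates as n → ∞; dropping its constant factor gives Θ(3ⁿ).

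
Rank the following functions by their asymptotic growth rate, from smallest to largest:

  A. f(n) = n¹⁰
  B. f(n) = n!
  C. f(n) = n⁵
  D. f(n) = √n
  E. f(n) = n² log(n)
D < E < C < A < B

Comparing growth rates:
D = √n is O(√n)
E = n² log(n) is O(n² log n)
C = n⁵ is O(n⁵)
A = n¹⁰ is O(n¹⁰)
B = n! is O(n!)

Therefore, the order from slowest to fastest is: D < E < C < A < B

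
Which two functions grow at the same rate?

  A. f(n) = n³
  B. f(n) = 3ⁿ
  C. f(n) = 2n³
A and C

Examining each function:
  A. n³ is O(n³)
  B. 3ⁿ is O(3ⁿ)
  C. 2n³ is O(n³)

Functions A and C both have the same complexity class.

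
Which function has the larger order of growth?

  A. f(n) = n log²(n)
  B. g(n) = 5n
A

f(n) = n log²(n) is O(n log² n), while g(n) = 5n is O(n).
Since O(n log² n) grows faster than O(n), f(n) dominates.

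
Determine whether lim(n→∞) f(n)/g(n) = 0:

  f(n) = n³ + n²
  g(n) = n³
False

f(n) = n³ + n² is O(n³), and g(n) = n³ is O(n³).
Since they have the same growth rate, f(n) = o(g(n)) is false.
(f = o(g) requires f to grow strictly slower, not equal.)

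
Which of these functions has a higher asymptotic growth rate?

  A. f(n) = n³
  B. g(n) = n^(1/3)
A

f(n) = n³ is O(n³), while g(n) = n^(1/3) is O(n^(1/3)).
Since O(n³) grows faster than O(n^(1/3)), f(n) dominates.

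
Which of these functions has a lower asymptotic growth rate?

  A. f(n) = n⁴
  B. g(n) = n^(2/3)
B

f(n) = n⁴ is O(n⁴), while g(n) = n^(2/3) is O(n^(2/3)).
Since O(n^(2/3)) grows slower than O(n⁴), g(n) is dominated.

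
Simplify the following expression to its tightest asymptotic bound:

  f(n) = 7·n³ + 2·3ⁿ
Θ(3ⁿ)

Order the terms by growth rate: 7·n³ ≺ 2·3ⁿ.
The fastest-growing term 2·3ⁿ dominates as n → ∞; dropping its constant factor gives Θ(3ⁿ).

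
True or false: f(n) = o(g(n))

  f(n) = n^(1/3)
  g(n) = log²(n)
False

f(n) = n^(1/3) is O(n^(1/3)), and g(n) = log²(n) is O(log² n).
Since O(n^(1/3)) grows faster than or equal to O(log² n), f(n) = o(g(n)) is false.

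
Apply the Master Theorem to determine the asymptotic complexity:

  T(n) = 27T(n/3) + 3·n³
Θ(n³ log n)

Master Theorem: a = 27, b = 3, f(n) = 3·n³.
Compute the critical exponent d = log₃(27) = 3.
Compare f(n) = Θ(n³) against n^d:
  k = 3 = d, so f(n) = Θ(n^d) — Case 2.
  Work is balanced across levels: T(n) = Θ(n^d log n) = Θ(n³ log n).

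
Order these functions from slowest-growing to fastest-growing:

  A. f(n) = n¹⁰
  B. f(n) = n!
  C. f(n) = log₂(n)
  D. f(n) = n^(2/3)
C < D < A < B

Comparing growth rates:
C = log₂(n) is O(log n)
D = n^(2/3) is O(n^(2/3))
A = n¹⁰ is O(n¹⁰)
B = n! is O(n!)

Therefore, the order from slowest to fastest is: C < D < A < B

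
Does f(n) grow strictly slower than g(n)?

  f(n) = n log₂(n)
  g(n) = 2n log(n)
False

f(n) = n log₂(n) is O(n log n), and g(n) = 2n log(n) is O(n log n).
Since they have the same growth rate, f(n) = o(g(n)) is false.
(f = o(g) requires f to grow strictly slower, not equal.)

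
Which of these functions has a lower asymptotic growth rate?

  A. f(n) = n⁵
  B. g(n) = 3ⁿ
A

f(n) = n⁵ is O(n⁵), while g(n) = 3ⁿ is O(3ⁿ).
Since O(n⁵) grows slower than O(3ⁿ), f(n) is dominated.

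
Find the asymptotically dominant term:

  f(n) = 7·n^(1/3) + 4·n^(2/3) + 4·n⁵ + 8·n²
4·n⁵

Looking at each term:
  - 7·n^(1/3) is O(n^(1/3))
  - 4·n^(2/3) is O(n^(2/3))
  - 4·n⁵ is O(n⁵)
  - 8·n² is O(n²)

The term 4·n⁵ (O(n⁵)) grows fastest and dominates all others.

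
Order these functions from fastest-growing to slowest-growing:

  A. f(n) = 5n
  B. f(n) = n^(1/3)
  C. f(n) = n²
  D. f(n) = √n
C > A > D > B

Comparing growth rates:
C = n² is O(n²)
A = 5n is O(n)
D = √n is O(√n)
B = n^(1/3) is O(n^(1/3))

Therefore, the order from fastest to slowest is: C > A > D > B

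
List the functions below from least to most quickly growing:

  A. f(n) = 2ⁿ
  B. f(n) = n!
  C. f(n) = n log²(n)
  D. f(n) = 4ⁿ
C < A < D < B

Comparing growth rates:
C = n log²(n) is O(n log² n)
A = 2ⁿ is O(2ⁿ)
D = 4ⁿ is O(4ⁿ)
B = n! is O(n!)

Therefore, the order from slowest to fastest is: C < A < D < B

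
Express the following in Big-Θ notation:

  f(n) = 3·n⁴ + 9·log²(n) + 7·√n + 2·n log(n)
Θ(n⁴)

Order the terms by growth rate: 9·log²(n) ≺ 7·√n ≺ 2·n log(n) ≺ 3·n⁴.
The fastest-growing term 3·n⁴ dominates as n → ∞; dropping its constant factor gives Θ(n⁴).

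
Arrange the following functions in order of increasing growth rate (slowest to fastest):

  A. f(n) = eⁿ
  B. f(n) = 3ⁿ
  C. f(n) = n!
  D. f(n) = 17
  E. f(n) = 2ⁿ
D < E < A < B < C

Comparing growth rates:
D = 17 is O(1)
E = 2ⁿ is O(2ⁿ)
A = eⁿ is O(eⁿ)
B = 3ⁿ is O(3ⁿ)
C = n! is O(n!)

Therefore, the order from slowest to fastest is: D < E < A < B < C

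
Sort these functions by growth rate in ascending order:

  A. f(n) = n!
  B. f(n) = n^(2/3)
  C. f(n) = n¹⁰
B < C < A

Comparing growth rates:
B = n^(2/3) is O(n^(2/3))
C = n¹⁰ is O(n¹⁰)
A = n! is O(n!)

Therefore, the order from slowest to fastest is: B < C < A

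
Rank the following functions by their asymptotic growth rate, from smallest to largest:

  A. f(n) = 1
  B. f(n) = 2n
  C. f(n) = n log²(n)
A < B < C

Comparing growth rates:
A = 1 is O(1)
B = 2n is O(n)
C = n log²(n) is O(n log² n)

Therefore, the order from slowest to fastest is: A < B < C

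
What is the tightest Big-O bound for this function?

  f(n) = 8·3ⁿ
O(3ⁿ)

The dominant term in 8·3ⁿ is 8·3ⁿ, which is Θ(3ⁿ).
Constants are absorbed, so the tightest bound is O(3ⁿ).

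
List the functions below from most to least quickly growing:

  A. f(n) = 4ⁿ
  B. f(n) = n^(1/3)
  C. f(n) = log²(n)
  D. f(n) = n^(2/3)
A > D > B > C

Comparing growth rates:
A = 4ⁿ is O(4ⁿ)
D = n^(2/3) is O(n^(2/3))
B = n^(1/3) is O(n^(1/3))
C = log²(n) is O(log² n)

Therefore, the order from fastest to slowest is: A > D > B > C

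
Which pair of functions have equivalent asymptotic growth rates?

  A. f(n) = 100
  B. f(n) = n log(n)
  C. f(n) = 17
A and C

Examining each function:
  A. 100 is O(1)
  B. n log(n) is O(n log n)
  C. 17 is O(1)

Functions A and C both have the same complexity class.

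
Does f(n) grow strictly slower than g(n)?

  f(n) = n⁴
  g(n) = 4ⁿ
True

f(n) = n⁴ is O(n⁴), and g(n) = 4ⁿ is O(4ⁿ).
Since O(n⁴) grows strictly slower than O(4ⁿ), f(n) = o(g(n)) is true.
This means lim(n→∞) f(n)/g(n) = 0.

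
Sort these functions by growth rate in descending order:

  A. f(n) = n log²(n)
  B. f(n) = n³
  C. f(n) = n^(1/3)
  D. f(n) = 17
B > A > C > D

Comparing growth rates:
B = n³ is O(n³)
A = n log²(n) is O(n log² n)
C = n^(1/3) is O(n^(1/3))
D = 17 is O(1)

Therefore, the order from fastest to slowest is: B > A > C > D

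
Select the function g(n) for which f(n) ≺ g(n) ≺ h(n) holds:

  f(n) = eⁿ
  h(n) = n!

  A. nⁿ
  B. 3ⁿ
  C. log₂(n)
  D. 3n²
B

We need g(n) with eⁿ = o(g(n)) and g(n) = o(n!), i.e. O(eⁿ) ≺ g ≺ O(n!).
Check each option:
  A. nⁿ — O(nⁿ) does not grow strictly slower than h(n)
  B. 3ⁿ — O(3ⁿ) is strictly between O(eⁿ) and O(n!) ✓
  C. log₂(n) — O(log n) does not grow strictly faster than f(n)
  D. 3n² — O(n²) does not grow strictly faster than f(n)

Only option B (3ⁿ) lies strictly between.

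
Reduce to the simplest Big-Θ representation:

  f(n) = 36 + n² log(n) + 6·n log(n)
Θ(n² log n)

Order the terms by growth rate: 36 ≺ 6·n log(n) ≺ n² log(n).
The fastest-growing term n² log(n) dominates as n → ∞; dropping its constant factor gives Θ(n² log n).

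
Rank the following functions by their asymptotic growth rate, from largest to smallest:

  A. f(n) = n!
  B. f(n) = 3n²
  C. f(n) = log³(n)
A > B > C

Comparing growth rates:
A = n! is O(n!)
B = 3n² is O(n²)
C = log³(n) is O(log³ n)

Therefore, the order from fastest to slowest is: A > B > C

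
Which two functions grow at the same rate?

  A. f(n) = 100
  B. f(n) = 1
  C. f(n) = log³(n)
A and B

Examining each function:
  A. 100 is O(1)
  B. 1 is O(1)
  C. log³(n) is O(log³ n)

Functions A and B both have the same complexity class.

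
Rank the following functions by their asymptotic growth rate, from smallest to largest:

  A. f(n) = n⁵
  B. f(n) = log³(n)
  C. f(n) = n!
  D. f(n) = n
B < D < A < C

Comparing growth rates:
B = log³(n) is O(log³ n)
D = n is O(n)
A = n⁵ is O(n⁵)
C = n! is O(n!)

Therefore, the order from slowest to fastest is: B < D < A < C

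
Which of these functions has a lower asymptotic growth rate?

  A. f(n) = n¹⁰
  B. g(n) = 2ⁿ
A

f(n) = n¹⁰ is O(n¹⁰), while g(n) = 2ⁿ is O(2ⁿ).
Since O(n¹⁰) grows slower than O(2ⁿ), f(n) is dominated.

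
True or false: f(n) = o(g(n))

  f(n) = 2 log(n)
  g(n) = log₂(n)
False

f(n) = 2 log(n) is O(log n), and g(n) = log₂(n) is O(log n).
Since they have the same growth rate, f(n) = o(g(n)) is false.
(f = o(g) requires f to grow strictly slower, not equal.)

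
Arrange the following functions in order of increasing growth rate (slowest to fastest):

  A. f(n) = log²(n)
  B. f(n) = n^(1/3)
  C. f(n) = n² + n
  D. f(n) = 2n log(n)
A < B < D < C

Comparing growth rates:
A = log²(n) is O(log² n)
B = n^(1/3) is O(n^(1/3))
D = 2n log(n) is O(n log n)
C = n² + n is O(n²)

Therefore, the order from slowest to fastest is: A < B < D < C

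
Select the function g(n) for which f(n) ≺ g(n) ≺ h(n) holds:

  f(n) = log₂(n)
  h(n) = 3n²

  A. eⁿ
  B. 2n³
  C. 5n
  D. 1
C

We need g(n) with log₂(n) = o(g(n)) and g(n) = o(3n²), i.e. O(log n) ≺ g ≺ O(n²).
Check each option:
  A. eⁿ — O(eⁿ) does not grow strictly slower than h(n)
  B. 2n³ — O(n³) does not grow strictly slower than h(n)
  C. 5n — O(n) is strictly between O(log n) and O(n²) ✓
  D. 1 — O(1) does not grow strictly faster than f(n)

Only option C (5n) lies strictly between.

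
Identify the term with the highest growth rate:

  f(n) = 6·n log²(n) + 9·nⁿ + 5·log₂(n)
9·nⁿ

Looking at each term:
  - 6·n log²(n) is O(n log² n)
  - 9·nⁿ is O(nⁿ)
  - 5·log₂(n) is O(log n)

The term 9·nⁿ (O(nⁿ)) grows fastest and dominates all others.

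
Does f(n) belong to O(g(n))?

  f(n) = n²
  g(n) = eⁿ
True

f(n) = n² is O(n²), and g(n) = eⁿ is O(eⁿ).
Since O(n²) ⊆ O(eⁿ) (f grows no faster than g), f(n) = O(g(n)) is true.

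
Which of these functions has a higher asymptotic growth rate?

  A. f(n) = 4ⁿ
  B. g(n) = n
A

f(n) = 4ⁿ is O(4ⁿ), while g(n) = n is O(n).
Since O(4ⁿ) grows faster than O(n), f(n) dominates.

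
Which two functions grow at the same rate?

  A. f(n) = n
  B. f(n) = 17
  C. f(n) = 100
B and C

Examining each function:
  A. n is O(n)
  B. 17 is O(1)
  C. 100 is O(1)

Functions B and C both have the same complexity class.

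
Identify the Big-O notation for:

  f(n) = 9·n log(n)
O(n log n)

The dominant term in 9·n log(n) is 9·n log(n), which is Θ(n log n).
Constants are absorbed, so the tightest bound is O(n log n).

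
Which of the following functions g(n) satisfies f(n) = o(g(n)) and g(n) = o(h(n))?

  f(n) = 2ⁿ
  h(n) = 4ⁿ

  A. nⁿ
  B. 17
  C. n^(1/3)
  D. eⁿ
D

We need g(n) with 2ⁿ = o(g(n)) and g(n) = o(4ⁿ), i.e. O(2ⁿ) ≺ g ≺ O(4ⁿ).
Check each option:
  A. nⁿ — O(nⁿ) does not grow strictly slower than h(n)
  B. 17 — O(1) does not grow strictly faster than f(n)
  C. n^(1/3) — O(n^(1/3)) does not grow strictly faster than f(n)
  D. eⁿ — O(eⁿ) is strictly between O(2ⁿ) and O(4ⁿ) ✓

Only option D (eⁿ) lies strictly between.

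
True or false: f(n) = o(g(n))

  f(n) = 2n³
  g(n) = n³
False

f(n) = 2n³ is O(n³), and g(n) = n³ is O(n³).
Since they have the same growth rate, f(n) = o(g(n)) is false.
(f = o(g) requires f to grow strictly slower, not equal.)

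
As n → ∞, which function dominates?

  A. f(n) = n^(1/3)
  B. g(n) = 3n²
B

f(n) = n^(1/3) is O(n^(1/3)), while g(n) = 3n² is O(n²).
Since O(n²) grows faster than O(n^(1/3)), g(n) dominates.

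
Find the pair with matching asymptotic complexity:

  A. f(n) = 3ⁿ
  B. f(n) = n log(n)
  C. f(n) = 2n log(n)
B and C

Examining each function:
  A. 3ⁿ is O(3ⁿ)
  B. n log(n) is O(n log n)
  C. 2n log(n) is O(n log n)

Functions B and C both have the same complexity class.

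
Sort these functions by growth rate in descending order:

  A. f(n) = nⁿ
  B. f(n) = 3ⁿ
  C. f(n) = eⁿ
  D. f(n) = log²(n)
A > B > C > D

Comparing growth rates:
A = nⁿ is O(nⁿ)
B = 3ⁿ is O(3ⁿ)
C = eⁿ is O(eⁿ)
D = log²(n) is O(log² n)

Therefore, the order from fastest to slowest is: A > B > C > D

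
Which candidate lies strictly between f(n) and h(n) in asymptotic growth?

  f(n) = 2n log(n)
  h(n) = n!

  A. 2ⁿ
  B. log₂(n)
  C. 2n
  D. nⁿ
A

We need g(n) with 2n log(n) = o(g(n)) and g(n) = o(n!), i.e. O(n log n) ≺ g ≺ O(n!).
Check each option:
  A. 2ⁿ — O(2ⁿ) is strictly between O(n log n) and O(n!) ✓
  B. log₂(n) — O(log n) does not grow strictly faster than f(n)
  C. 2n — O(n) does not grow strictly faster than f(n)
  D. nⁿ — O(nⁿ) does not grow strictly slower than h(n)

Only option A (2ⁿ) lies strictly between.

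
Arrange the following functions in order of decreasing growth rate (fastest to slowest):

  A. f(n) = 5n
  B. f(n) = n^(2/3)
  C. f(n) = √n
A > B > C

Comparing growth rates:
A = 5n is O(n)
B = n^(2/3) is O(n^(2/3))
C = √n is O(√n)

Therefore, the order from fastest to slowest is: A > B > C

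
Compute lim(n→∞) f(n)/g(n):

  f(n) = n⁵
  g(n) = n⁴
∞

Since n⁵ (O(n⁵)) grows faster than n⁴ (O(n⁴)),
the ratio f(n)/g(n) → ∞ as n → ∞.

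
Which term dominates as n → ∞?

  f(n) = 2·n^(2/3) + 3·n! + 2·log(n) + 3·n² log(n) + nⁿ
nⁿ

Looking at each term:
  - 2·n^(2/3) is O(n^(2/3))
  - 3·n! is O(n!)
  - 2·log(n) is O(log n)
  - 3·n² log(n) is O(n² log n)
  - nⁿ is O(nⁿ)

The term nⁿ (O(nⁿ)) grows fastest and dominates all others.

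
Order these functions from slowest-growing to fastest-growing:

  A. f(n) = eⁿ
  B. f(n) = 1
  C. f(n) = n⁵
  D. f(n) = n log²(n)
B < D < C < A

Comparing growth rates:
B = 1 is O(1)
D = n log²(n) is O(n log² n)
C = n⁵ is O(n⁵)
A = eⁿ is O(eⁿ)

Therefore, the order from slowest to fastest is: B < D < C < A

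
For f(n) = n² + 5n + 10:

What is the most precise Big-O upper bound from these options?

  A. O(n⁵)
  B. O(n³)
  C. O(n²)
C

f(n) = n² + 5n + 10 is O(n²).
All listed options are valid Big-O bounds (upper bounds),
but O(n²) is the tightest (smallest valid bound).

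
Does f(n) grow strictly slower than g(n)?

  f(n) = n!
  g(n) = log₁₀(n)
False

f(n) = n! is O(n!), and g(n) = log₁₀(n) is O(log n).
Since O(n!) grows faster than or equal to O(log n), f(n) = o(g(n)) is false.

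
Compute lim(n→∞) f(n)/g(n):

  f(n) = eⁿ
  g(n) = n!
0

Since eⁿ (O(eⁿ)) grows slower than n! (O(n!)),
the ratio f(n)/g(n) → 0 as n → ∞.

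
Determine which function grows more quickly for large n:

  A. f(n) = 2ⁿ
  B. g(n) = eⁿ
B

f(n) = 2ⁿ is O(2ⁿ), while g(n) = eⁿ is O(eⁿ).
Since O(eⁿ) grows faster than O(2ⁿ), g(n) dominates.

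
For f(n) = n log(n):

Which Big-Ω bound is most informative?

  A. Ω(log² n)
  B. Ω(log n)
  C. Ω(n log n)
C

f(n) = n log(n) is Ω(n log n).
All listed options are valid Big-Ω bounds (lower bounds),
but Ω(n log n) is the tightest (largest valid bound).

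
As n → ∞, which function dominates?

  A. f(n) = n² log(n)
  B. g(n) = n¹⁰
B

f(n) = n² log(n) is O(n² log n), while g(n) = n¹⁰ is O(n¹⁰).
Since O(n¹⁰) grows faster than O(n² log n), g(n) dominates.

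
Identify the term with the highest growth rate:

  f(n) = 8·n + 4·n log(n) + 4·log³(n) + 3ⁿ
3ⁿ

Looking at each term:
  - 8·n is O(n)
  - 4·n log(n) is O(n log n)
  - 4·log³(n) is O(log³ n)
  - 3ⁿ is O(3ⁿ)

The term 3ⁿ (O(3ⁿ)) grows fastest and dominates all others.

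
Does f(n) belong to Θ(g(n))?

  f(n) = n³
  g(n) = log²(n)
False

f(n) = n³ is O(n³), and g(n) = log²(n) is O(log² n).
Since they have different growth rates, f(n) = Θ(g(n)) is false.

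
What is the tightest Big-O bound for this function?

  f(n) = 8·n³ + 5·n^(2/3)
O(n³)

The dominant term in 8·n³ + 5·n^(2/3) is 8·n³, which is Θ(n³).
Lower-order terms (5·n^(2/3)) are asymptotically negligible.
Constants are absorbed, so the tightest bound is O(n³).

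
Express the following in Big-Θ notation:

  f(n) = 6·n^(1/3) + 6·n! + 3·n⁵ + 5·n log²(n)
Θ(n!)

Order the terms by growth rate: 6·n^(1/3) ≺ 5·n log²(n) ≺ 3·n⁵ ≺ 6·n!.
The fastest-growing term 6·n! dominates as n → ∞; dropping its constant factor gives Θ(n!).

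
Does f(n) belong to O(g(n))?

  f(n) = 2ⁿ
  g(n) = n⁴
False

f(n) = 2ⁿ is O(2ⁿ), and g(n) = n⁴ is O(n⁴).
Since O(2ⁿ) grows faster than O(n⁴), f(n) = O(g(n)) is false.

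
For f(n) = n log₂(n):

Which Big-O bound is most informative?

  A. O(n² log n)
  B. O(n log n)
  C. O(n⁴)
B

f(n) = n log₂(n) is O(n log n).
All listed options are valid Big-O bounds (upper bounds),
but O(n log n) is the tightest (smallest valid bound).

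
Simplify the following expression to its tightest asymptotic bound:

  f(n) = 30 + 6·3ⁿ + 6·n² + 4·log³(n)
Θ(3ⁿ)

Order the terms by growth rate: 30 ≺ 4·log³(n) ≺ 6·n² ≺ 6·3ⁿ.
The fastest-growing term 6·3ⁿ dominates as n → ∞; dropping its constant factor gives Θ(3ⁿ).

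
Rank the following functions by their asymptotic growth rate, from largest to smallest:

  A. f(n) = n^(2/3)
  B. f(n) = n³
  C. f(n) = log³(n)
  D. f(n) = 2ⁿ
D > B > A > C

Comparing growth rates:
D = 2ⁿ is O(2ⁿ)
B = n³ is O(n³)
A = n^(2/3) is O(n^(2/3))
C = log³(n) is O(log³ n)

Therefore, the order from fastest to slowest is: D > B > A > C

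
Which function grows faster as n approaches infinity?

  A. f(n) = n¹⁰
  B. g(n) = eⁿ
B

f(n) = n¹⁰ is O(n¹⁰), while g(n) = eⁿ is O(eⁿ).
Since O(eⁿ) grows faster than O(n¹⁰), g(n) dominates.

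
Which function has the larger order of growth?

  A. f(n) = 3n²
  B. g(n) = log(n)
A

f(n) = 3n² is O(n²), while g(n) = log(n) is O(log n).
Since O(n²) grows faster than O(log n), f(n) dominates.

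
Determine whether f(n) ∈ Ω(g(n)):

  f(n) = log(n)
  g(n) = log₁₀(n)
True

f(n) = log(n) and g(n) = log₁₀(n) are both O(log n).
Big-Ω permits equal growth rates (f ≥ c·g for some c > 0), so f(n) = Ω(g(n)) is true.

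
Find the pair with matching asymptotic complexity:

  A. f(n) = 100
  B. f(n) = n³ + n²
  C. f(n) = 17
A and C

Examining each function:
  A. 100 is O(1)
  B. n³ + n² is O(n³)
  C. 17 is O(1)

Functions A and C both have the same complexity class.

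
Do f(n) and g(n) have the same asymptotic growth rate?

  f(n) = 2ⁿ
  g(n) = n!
False

f(n) = 2ⁿ is O(2ⁿ), and g(n) = n! is O(n!).
Since they have different growth rates, f(n) = Θ(g(n)) is false.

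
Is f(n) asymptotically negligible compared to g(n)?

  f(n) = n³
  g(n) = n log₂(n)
False

f(n) = n³ is O(n³), and g(n) = n log₂(n) is O(n log n).
Since O(n³) grows faster than or equal to O(n log n), f(n) = o(g(n)) is false.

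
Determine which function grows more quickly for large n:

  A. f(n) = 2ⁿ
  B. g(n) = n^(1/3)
A

f(n) = 2ⁿ is O(2ⁿ), while g(n) = n^(1/3) is O(n^(1/3)).
Since O(2ⁿ) grows faster than O(n^(1/3)), f(n) dominates.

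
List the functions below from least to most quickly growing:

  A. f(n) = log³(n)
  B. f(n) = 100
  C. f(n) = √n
B < A < C

Comparing growth rates:
B = 100 is O(1)
A = log³(n) is O(log³ n)
C = √n is O(√n)

Therefore, the order from slowest to fastest is: B < A < C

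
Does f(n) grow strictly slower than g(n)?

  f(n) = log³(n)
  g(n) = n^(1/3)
True

f(n) = log³(n) is O(log³ n), and g(n) = n^(1/3) is O(n^(1/3)).
Since O(log³ n) grows strictly slower than O(n^(1/3)), f(n) = o(g(n)) is true.
This means lim(n→∞) f(n)/g(n) = 0.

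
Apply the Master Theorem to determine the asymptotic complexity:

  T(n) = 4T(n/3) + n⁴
Θ(n⁴)

Master Theorem: a = 4, b = 3, f(n) = n⁴.
Compute the critical exponent d = log₃(4) = 1.262.
Compare f(n) = Θ(n⁴) against n^d:
  k = 4 > d = 1.262, so f(n) = Ω(n^(d+ε)) — Case 3.
  Regularity: a·(n/b)^4/n^4 = a/b^4 = 4/81 < 1 ✓.
  The top-level work dominates: T(n) = Θ(f(n)) = Θ(n⁴).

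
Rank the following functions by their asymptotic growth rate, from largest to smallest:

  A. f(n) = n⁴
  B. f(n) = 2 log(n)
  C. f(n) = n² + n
A > C > B

Comparing growth rates:
A = n⁴ is O(n⁴)
C = n² + n is O(n²)
B = 2 log(n) is O(log n)

Therefore, the order from fastest to slowest is: A > C > B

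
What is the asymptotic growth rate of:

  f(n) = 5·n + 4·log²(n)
Θ(n)

Order the terms by growth rate: 4·log²(n) ≺ 5·n.
The fastest-growing term 5·n dominates as n → ∞; dropping its constant factor gives Θ(n).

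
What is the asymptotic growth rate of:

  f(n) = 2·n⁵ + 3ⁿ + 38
Θ(3ⁿ)

Order the terms by growth rate: 38 ≺ 2·n⁵ ≺ 3ⁿ.
The fastest-growing term 3ⁿ dominates as n → ∞; dropping its constant factor gives Θ(3ⁿ).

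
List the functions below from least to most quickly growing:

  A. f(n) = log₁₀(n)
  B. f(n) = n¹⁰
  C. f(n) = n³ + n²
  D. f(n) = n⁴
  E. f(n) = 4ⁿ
A < C < D < B < E

Comparing growth rates:
A = log₁₀(n) is O(log n)
C = n³ + n² is O(n³)
D = n⁴ is O(n⁴)
B = n¹⁰ is O(n¹⁰)
E = 4ⁿ is O(4ⁿ)

Therefore, the order from slowest to fastest is: A < C < D < B < E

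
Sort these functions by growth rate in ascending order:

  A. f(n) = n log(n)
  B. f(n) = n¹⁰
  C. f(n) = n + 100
C < A < B

Comparing growth rates:
C = n + 100 is O(n)
A = n log(n) is O(n log n)
B = n¹⁰ is O(n¹⁰)

Therefore, the order from slowest to fastest is: C < A < B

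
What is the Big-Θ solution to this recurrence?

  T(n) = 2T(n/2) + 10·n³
Θ(n³)

Master Theorem: a = 2, b = 2, f(n) = 10·n³.
Compute the critical exponent d = log₂(2) = 1.
Compare f(n) = Θ(n³) against n^d:
  k = 3 > d = 1, so f(n) = Ω(n^(d+ε)) — Case 3.
  Regularity: a·(n/b)^3/n^3 = a/b^3 = 2/8 < 1 ✓.
  The top-level work dominates: T(n) = Θ(f(n)) = Θ(n³).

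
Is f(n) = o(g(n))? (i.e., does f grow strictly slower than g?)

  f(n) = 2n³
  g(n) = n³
False

f(n) = 2n³ is O(n³), and g(n) = n³ is O(n³).
Since they have the same growth rate, f(n) = o(g(n)) is false.
(f = o(g) requires f to grow strictly slower, not equal.)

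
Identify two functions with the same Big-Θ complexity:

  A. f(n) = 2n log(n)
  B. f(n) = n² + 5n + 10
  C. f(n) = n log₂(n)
A and C

Examining each function:
  A. 2n log(n) is O(n log n)
  B. n² + 5n + 10 is O(n²)
  C. n log₂(n) is O(n log n)

Functions A and C both have the same complexity class.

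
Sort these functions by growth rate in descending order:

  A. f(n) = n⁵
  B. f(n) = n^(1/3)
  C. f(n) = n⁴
A > C > B

Comparing growth rates:
A = n⁵ is O(n⁵)
C = n⁴ is O(n⁴)
B = n^(1/3) is O(n^(1/3))

Therefore, the order from fastest to slowest is: A > C > B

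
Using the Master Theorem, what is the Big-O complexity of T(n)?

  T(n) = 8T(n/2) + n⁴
Θ(n⁴)

Master Theorem: a = 8, b = 2, f(n) = n⁴.
Compute the critical exponent d = log₂(8) = 3.
Compare f(n) = Θ(n⁴) against n^d:
  k = 4 > d = 3, so f(n) = Ω(n^(d+ε)) — Case 3.
  Regularity: a·(n/b)^4/n^4 = a/b^4 = 8/16 < 1 ✓.
  The top-level work dominates: T(n) = Θ(f(n)) = Θ(n⁴).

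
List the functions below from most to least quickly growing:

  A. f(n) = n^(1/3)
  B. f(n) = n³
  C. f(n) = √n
B > C > A

Comparing growth rates:
B = n³ is O(n³)
C = √n is O(√n)
A = n^(1/3) is O(n^(1/3))

Therefore, the order from fastest to slowest is: B > C > A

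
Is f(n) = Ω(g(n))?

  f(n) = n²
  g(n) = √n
True

f(n) = n² is O(n²), and g(n) = √n is O(√n).
Since O(n²) grows at least as fast as O(√n), f(n) = Ω(g(n)) is true.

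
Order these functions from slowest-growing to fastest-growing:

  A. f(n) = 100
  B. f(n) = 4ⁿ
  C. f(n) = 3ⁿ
A < C < B

Comparing growth rates:
A = 100 is O(1)
C = 3ⁿ is O(3ⁿ)
B = 4ⁿ is O(4ⁿ)

Therefore, the order from slowest to fastest is: A < C < B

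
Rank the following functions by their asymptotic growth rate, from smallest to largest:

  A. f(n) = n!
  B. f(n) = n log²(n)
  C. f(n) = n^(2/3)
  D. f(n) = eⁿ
C < B < D < A

Comparing growth rates:
C = n^(2/3) is O(n^(2/3))
B = n log²(n) is O(n log² n)
D = eⁿ is O(eⁿ)
A = n! is O(n!)

Therefore, the order from slowest to fastest is: C < B < D < A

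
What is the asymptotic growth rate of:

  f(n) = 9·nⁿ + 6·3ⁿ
Θ(nⁿ)

Order the terms by growth rate: 6·3ⁿ ≺ 9·nⁿ.
The fastest-growing term 9·nⁿ dominates as n → ∞; dropping its constant factor gives Θ(nⁿ).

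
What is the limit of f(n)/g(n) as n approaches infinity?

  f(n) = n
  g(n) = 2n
1/2

Since n and 2n have the same growth rate (O(n)),
the ratio converges to a constant: 1/2.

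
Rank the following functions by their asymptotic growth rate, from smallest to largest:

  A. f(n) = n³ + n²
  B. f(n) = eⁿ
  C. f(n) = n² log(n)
C < A < B

Comparing growth rates:
C = n² log(n) is O(n² log n)
A = n³ + n² is O(n³)
B = eⁿ is O(eⁿ)

Therefore, the order from slowest to fastest is: C < A < B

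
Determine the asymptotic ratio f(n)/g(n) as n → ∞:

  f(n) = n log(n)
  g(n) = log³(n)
∞

Since n log(n) (O(n log n)) grows faster than log³(n) (O(log³ n)),
the ratio f(n)/g(n) → ∞ as n → ∞.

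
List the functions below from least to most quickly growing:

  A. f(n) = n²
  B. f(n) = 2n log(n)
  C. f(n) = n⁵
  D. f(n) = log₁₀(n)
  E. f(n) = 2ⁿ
D < B < A < C < E

Comparing growth rates:
D = log₁₀(n) is O(log n)
B = 2n log(n) is O(n log n)
A = n² is O(n²)
C = n⁵ is O(n⁵)
E = 2ⁿ is O(2ⁿ)

Therefore, the order from slowest to fastest is: D < B < A < C < E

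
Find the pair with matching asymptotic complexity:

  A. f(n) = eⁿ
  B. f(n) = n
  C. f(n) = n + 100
B and C

Examining each function:
  A. eⁿ is O(eⁿ)
  B. n is O(n)
  C. n + 100 is O(n)

Functions B and C both have the same complexity class.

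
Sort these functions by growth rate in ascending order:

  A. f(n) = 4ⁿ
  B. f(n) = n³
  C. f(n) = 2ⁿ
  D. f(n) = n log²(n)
D < B < C < A

Comparing growth rates:
D = n log²(n) is O(n log² n)
B = n³ is O(n³)
C = 2ⁿ is O(2ⁿ)
A = 4ⁿ is O(4ⁿ)

Therefore, the order from slowest to fastest is: D < B < C < A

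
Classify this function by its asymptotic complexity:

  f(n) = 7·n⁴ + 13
O(n⁴)

The dominant term in 7·n⁴ + 13 is 7·n⁴, which is Θ(n⁴).
Lower-order terms (13) are asymptotically negligible.
Constants are absorbed, so the tightest bound is O(n⁴).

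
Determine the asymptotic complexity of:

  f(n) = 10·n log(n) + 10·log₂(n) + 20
O(n log n)

The dominant term in 10·n log(n) + 10·log₂(n) + 20 is 10·n log(n), which is Θ(n log n).
Lower-order terms (10·log₂(n), 20) are asymptotically negligible.
Constants are absorbed, so the tightest bound is O(n log n).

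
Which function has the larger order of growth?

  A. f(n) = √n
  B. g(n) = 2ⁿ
B

f(n) = √n is O(√n), while g(n) = 2ⁿ is O(2ⁿ).
Since O(2ⁿ) grows faster than O(√n), g(n) dominates.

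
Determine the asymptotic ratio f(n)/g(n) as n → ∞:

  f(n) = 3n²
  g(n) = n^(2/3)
∞

Since 3n² (O(n²)) grows faster than n^(2/3) (O(n^(2/3))),
the ratio f(n)/g(n) → ∞ as n → ∞.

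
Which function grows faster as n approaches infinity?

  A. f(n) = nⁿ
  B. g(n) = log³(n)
A

f(n) = nⁿ is O(nⁿ), while g(n) = log³(n) is O(log³ n).
Since O(nⁿ) grows faster than O(log³ n), f(n) dominates.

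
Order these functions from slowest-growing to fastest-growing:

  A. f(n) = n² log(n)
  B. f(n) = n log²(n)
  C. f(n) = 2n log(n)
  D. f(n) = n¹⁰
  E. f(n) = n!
C < B < A < D < E

Comparing growth rates:
C = 2n log(n) is O(n log n)
B = n log²(n) is O(n log² n)
A = n² log(n) is O(n² log n)
D = n¹⁰ is O(n¹⁰)
E = n! is O(n!)

Therefore, the order from slowest to fastest is: C < B < A < D < E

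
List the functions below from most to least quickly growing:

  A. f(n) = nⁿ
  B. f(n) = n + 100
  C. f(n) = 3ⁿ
A > C > B

Comparing growth rates:
A = nⁿ is O(nⁿ)
C = 3ⁿ is O(3ⁿ)
B = n + 100 is O(n)

Therefore, the order from fastest to slowest is: A > C > B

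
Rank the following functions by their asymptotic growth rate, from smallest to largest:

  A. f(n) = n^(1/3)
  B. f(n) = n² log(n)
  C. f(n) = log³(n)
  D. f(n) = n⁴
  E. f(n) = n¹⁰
C < A < B < D < E

Comparing growth rates:
C = log³(n) is O(log³ n)
A = n^(1/3) is O(n^(1/3))
B = n² log(n) is O(n² log n)
D = n⁴ is O(n⁴)
E = n¹⁰ is O(n¹⁰)

Therefore, the order from slowest to fastest is: C < A < B < D < E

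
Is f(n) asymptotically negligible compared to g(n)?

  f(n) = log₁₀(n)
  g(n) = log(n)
False

f(n) = log₁₀(n) is O(log n), and g(n) = log(n) is O(log n).
Since they have the same growth rate, f(n) = o(g(n)) is false.
(f = o(g) requires f to grow strictly slower, not equal.)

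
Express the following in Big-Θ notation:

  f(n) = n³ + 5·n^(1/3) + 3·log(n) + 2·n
Θ(n³)

Order the terms by growth rate: 3·log(n) ≺ 5·n^(1/3) ≺ 2·n ≺ n³.
The fastest-growing term n³ dominates as n → ∞; dropping its constant factor gives Θ(n³).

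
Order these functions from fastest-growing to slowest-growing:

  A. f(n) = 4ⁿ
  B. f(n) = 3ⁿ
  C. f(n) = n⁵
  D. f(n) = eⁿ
A > B > D > C

Comparing growth rates:
A = 4ⁿ is O(4ⁿ)
B = 3ⁿ is O(3ⁿ)
D = eⁿ is O(eⁿ)
C = n⁵ is O(n⁵)

Therefore, the order from fastest to slowest is: A > B > D > C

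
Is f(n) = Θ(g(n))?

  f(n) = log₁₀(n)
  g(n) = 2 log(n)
True

f(n) = log₁₀(n) and g(n) = 2 log(n) are both O(log n).
Since they have the same asymptotic growth rate, f(n) = Θ(g(n)) is true.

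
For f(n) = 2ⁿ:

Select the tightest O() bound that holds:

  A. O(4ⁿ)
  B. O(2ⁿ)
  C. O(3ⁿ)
B

f(n) = 2ⁿ is O(2ⁿ).
All listed options are valid Big-O bounds (upper bounds),
but O(2ⁿ) is the tightest (smallest valid bound).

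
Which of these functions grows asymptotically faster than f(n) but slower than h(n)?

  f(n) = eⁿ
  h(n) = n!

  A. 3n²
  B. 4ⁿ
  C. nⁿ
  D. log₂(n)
B

We need g(n) with eⁿ = o(g(n)) and g(n) = o(n!), i.e. O(eⁿ) ≺ g ≺ O(n!).
Check each option:
  A. 3n² — O(n²) does not grow strictly faster than f(n)
  B. 4ⁿ — O(4ⁿ) is strictly between O(eⁿ) and O(n!) ✓
  C. nⁿ — O(nⁿ) does not grow strictly slower than h(n)
  D. log₂(n) — O(log n) does not grow strictly faster than f(n)

Only option B (4ⁿ) lies strictly between.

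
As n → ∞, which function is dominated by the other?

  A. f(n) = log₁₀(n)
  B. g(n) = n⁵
A

f(n) = log₁₀(n) is O(log n), while g(n) = n⁵ is O(n⁵).
Since O(log n) grows slower than O(n⁵), f(n) is dominated.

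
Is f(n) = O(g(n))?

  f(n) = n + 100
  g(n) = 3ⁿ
True

f(n) = n + 100 is O(n), and g(n) = 3ⁿ is O(3ⁿ).
Since O(n) ⊆ O(3ⁿ) (f grows no faster than g), f(n) = O(g(n)) is true.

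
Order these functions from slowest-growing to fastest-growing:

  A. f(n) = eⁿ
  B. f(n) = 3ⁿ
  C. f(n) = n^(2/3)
C < A < B

Comparing growth rates:
C = n^(2/3) is O(n^(2/3))
A = eⁿ is O(eⁿ)
B = 3ⁿ is O(3ⁿ)

Therefore, the order from slowest to fastest is: C < A < B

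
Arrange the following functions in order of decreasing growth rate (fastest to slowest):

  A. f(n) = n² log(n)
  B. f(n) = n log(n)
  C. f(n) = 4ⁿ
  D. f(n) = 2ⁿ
C > D > A > B

Comparing growth rates:
C = 4ⁿ is O(4ⁿ)
D = 2ⁿ is O(2ⁿ)
A = n² log(n) is O(n² log n)
B = n log(n) is O(n log n)

Therefore, the order from fastest to slowest is: C > D > A > B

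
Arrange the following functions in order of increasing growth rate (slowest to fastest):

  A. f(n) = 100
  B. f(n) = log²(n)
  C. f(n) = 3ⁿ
A < B < C

Comparing growth rates:
A = 100 is O(1)
B = log²(n) is O(log² n)
C = 3ⁿ is O(3ⁿ)

Therefore, the order from slowest to fastest is: A < B < C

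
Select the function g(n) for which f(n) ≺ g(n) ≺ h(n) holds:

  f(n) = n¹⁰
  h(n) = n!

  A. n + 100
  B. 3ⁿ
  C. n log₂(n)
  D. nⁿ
B

We need g(n) with n¹⁰ = o(g(n)) and g(n) = o(n!), i.e. O(n¹⁰) ≺ g ≺ O(n!).
Check each option:
  A. n + 100 — O(n) does not grow strictly faster than f(n)
  B. 3ⁿ — O(3ⁿ) is strictly between O(n¹⁰) and O(n!) ✓
  C. n log₂(n) — O(n log n) does not grow strictly faster than f(n)
  D. nⁿ — O(nⁿ) does not grow strictly slower than h(n)

Only option B (3ⁿ) lies strictly between.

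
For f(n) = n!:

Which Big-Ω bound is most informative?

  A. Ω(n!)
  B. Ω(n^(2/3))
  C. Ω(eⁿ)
A

f(n) = n! is Ω(n!).
All listed options are valid Big-Ω bounds (lower bounds),
but Ω(n!) is the tightest (largest valid bound).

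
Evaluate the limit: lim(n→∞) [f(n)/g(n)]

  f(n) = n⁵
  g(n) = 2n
∞

Since n⁵ (O(n⁵)) grows faster than 2n (O(n)),
the ratio f(n)/g(n) → ∞ as n → ∞.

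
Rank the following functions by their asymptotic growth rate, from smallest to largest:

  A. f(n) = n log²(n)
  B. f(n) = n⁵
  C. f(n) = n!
A < B < C

Comparing growth rates:
A = n log²(n) is O(n log² n)
B = n⁵ is O(n⁵)
C = n! is O(n!)

Therefore, the order from slowest to fastest is: A < B < C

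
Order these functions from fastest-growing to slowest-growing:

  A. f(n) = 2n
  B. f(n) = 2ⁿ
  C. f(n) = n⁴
B > C > A

Comparing growth rates:
B = 2ⁿ is O(2ⁿ)
C = n⁴ is O(n⁴)
A = 2n is O(n)

Therefore, the order from fastest to slowest is: B > C > A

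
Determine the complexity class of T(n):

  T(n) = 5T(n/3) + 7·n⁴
Θ(n⁴)

Master Theorem: a = 5, b = 3, f(n) = 7·n⁴.
Compute the critical exponent d = log₃(5) = 1.465.
Compare f(n) = Θ(n⁴) against n^d:
  k = 4 > d = 1.465, so f(n) = Ω(n^(d+ε)) — Case 3.
  Regularity: a·(n/b)^4/n^4 = a/b^4 = 5/81 < 1 ✓.
  The top-level work dominates: T(n) = Θ(f(n)) = Θ(n⁴).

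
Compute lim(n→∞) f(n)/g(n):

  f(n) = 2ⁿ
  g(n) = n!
0

Since 2ⁿ (O(2ⁿ)) grows slower than n! (O(n!)),
the ratio f(n)/g(n) → 0 as n → ∞.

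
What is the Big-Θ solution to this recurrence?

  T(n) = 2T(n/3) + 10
Θ(n^log₃(2))

Master Theorem: a = 2, b = 3, f(n) = 10.
Compute the critical exponent d = log₃(2) = 0.631.
Compare f(n) = Θ(1) against n^d:
  k = 0 < d = 0.631, so f(n) = O(n^(d-ε)) — Case 1.
  The recursion cost dominates: T(n) = Θ(n^d) = Θ(n^log₃(2)).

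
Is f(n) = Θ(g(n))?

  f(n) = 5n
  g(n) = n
True

f(n) = 5n and g(n) = n are both O(n).
Since they have the same asymptotic growth rate, f(n) = Θ(g(n)) is true.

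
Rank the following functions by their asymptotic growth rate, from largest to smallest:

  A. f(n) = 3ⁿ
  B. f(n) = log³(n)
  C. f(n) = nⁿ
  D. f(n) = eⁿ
C > A > D > B

Comparing growth rates:
C = nⁿ is O(nⁿ)
A = 3ⁿ is O(3ⁿ)
D = eⁿ is O(eⁿ)
B = log³(n) is O(log³ n)

Therefore, the order from fastest to slowest is: C > A > D > B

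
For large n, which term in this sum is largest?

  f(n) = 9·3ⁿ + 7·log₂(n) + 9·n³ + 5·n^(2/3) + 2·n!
2·n!

Looking at each term:
  - 9·3ⁿ is O(3ⁿ)
  - 7·log₂(n) is O(log n)
  - 9·n³ is O(n³)
  - 5·n^(2/3) is O(n^(2/3))
  - 2·n! is O(n!)

The term 2·n! (O(n!)) grows fastest and dominates all others.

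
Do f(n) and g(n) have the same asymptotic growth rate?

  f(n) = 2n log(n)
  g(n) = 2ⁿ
False

f(n) = 2n log(n) is O(n log n), and g(n) = 2ⁿ is O(2ⁿ).
Since they have different growth rates, f(n) = Θ(g(n)) is false.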